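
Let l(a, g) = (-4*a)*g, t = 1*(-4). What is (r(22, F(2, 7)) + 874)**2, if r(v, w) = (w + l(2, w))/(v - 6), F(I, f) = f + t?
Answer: 194965369/256 ≈ 7.6158e+5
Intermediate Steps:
t = -4
l(a, g) = -4*a*g
F(I, f) = -4 + f (F(I, f) = f - 4 = -4 + f)
r(v, w) = -7*w/(-6 + v) (r(v, w) = (w - 4*2*w)/(v - 6) = (w - 8*w)/(-6 + v) = (-7*w)/(-6 + v) = -7*w/(-6 + v))
(r(22, F(2, 7)) + 874)**2 = (-7*(-4 + 7)/(-6 + 22) + 874)**2 = (-7*3/16 + 874)**2 = (-7*3*1/16 + 874)**2 = (-21/16 + 874)**2 = (13963/16)**2 = 194965369/256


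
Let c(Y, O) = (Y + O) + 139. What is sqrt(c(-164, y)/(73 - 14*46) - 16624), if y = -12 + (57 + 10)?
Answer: I*sqrt(5420122714)/571 ≈ 128.93*I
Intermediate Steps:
y = 55 (y = -12 + 67 = 55)
c(Y, O) = 139 + O + Y (c(Y, O) = (O + Y) + 139 = 139 + O + Y)
sqrt(c(-164, y)/(73 - 14*46) - 16624) = sqrt((139 + 55 - 164)/(73 - 14*46) - 16624) = sqrt(30/(73 - 644) - 16624) = sqrt(30/(-571) - 16624) = sqrt(30*(-1/571) - 16624) = sqrt(-30/571 - 16624) = sqrt(-9492334/571) = I*sqrt(5420122714)/571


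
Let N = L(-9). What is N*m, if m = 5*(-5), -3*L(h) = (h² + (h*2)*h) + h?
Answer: 1950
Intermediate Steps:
L(h) = -h² - h/3 (L(h) = -((h² + (h*2)*h) + h)/3 = -((h² + (2*h)*h) + h)/3 = -((h² + 2*h²) + h)/3 = -(3*h² + h)/3 = -(h + 3*h²)/3 = -h² - h/3)
m = -25
N = -78 (N = -1*(-9)*(⅓ - 9) = -1*(-9)*(-26/3) = -78)
N*m = -78*(-25) = 1950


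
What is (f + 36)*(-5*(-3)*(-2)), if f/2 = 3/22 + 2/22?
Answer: -12030/11 ≈ -1093.6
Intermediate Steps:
f = 5/11 (f = 2*(3/22 + 2/22) = 2*(3*(1/22) + 2*(1/22)) = 2*(3/22 + 1/11) = 2*(5/22) = 5/11 ≈ 0.45455)
(f + 36)*(-5*(-3)*(-2)) = (5/11 + 36)*(-5*(-3)*(-2)) = 401*(15*(-2))/11 = (401/11)*(-30) = -12030/11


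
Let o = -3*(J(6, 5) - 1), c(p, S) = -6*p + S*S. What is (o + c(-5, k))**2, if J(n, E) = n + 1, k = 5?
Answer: 1369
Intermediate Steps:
c(p, S) = S**2 - 6*p (c(p, S) = -6*p + S**2 = S**2 - 6*p)
J(n, E) = 1 + n
o = -18 (o = -3*((1 + 6) - 1) = -3*(7 - 1) = -3*6 = -18)
(o + c(-5, k))**2 = (-18 + (5**2 - 6*(-5)))**2 = (-18 + (25 + 30))**2 = (-18 + 55)**2 = 37**2 = 1369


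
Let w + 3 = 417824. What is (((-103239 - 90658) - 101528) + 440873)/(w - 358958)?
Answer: 145448/58863 ≈ 2.4710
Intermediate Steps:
w = 417821 (w = -3 + 417824 = 417821)
(((-103239 - 90658) - 101528) + 440873)/(w - 358958) = (((-103239 - 90658) - 101528) + 440873)/(417821 - 358958) = ((-193897 - 101528) + 440873)/58863 = (-295425 + 440873)*(1/58863) = 145448*(1/58863) = 145448/58863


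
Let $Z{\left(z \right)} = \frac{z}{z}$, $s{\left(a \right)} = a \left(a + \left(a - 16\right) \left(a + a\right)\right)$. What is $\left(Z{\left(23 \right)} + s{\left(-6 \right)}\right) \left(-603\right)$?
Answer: $932841$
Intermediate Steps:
$s{\left(a \right)} = a \left(a + 2 a \left(-16 + a\right)\right)$ ($s{\left(a \right)} = a \left(a + \left(-16 + a\right) 2 a\right) = a \left(a + 2 a \left(-16 + a\right)\right)$)
$Z{\left(z \right)} = 1$
$\left(Z{\left(23 \right)} + s{\left(-6 \right)}\right) \left(-603\right) = \left(1 + \left(-6\right)^{2} \left(-31 + 2 \left(-6\right)\right)\right) \left(-603\right) = \left(1 + 36 \left(-31 - 12\right)\right) \left(-603\right) = \left(1 + 36 \left(-43\right)\right) \left(-603\right) = \left(1 - 1548\right) \left(-603\right) = \left(-1547\right) \left(-603\right) = 932841$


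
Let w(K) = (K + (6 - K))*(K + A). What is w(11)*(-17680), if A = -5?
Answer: -636480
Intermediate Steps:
w(K) = -30 + 6*K (w(K) = (K + (6 - K))*(K - 5) = 6*(-5 + K) = -30 + 6*K)
w(11)*(-17680) = (-30 + 6*11)*(-17680) = (-30 + 66)*(-17680) = 36*(-17680) = -636480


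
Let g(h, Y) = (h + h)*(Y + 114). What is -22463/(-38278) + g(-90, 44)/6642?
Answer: -52190393/14124582 ≈ -3.6950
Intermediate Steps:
g(h, Y) = 2*h*(114 + Y) (g(h, Y) = (2*h)*(114 + Y) = 2*h*(114 + Y))
-22463/(-38278) + g(-90, 44)/6642 = -22463/(-38278) + (2*(-90)*(114 + 44))/6642 = -22463*(-1/38278) + (2*(-90)*158)*(1/6642) = 22463/38278 - 28440*1/6642 = 22463/38278 - 1580/369 = -52190393/14124582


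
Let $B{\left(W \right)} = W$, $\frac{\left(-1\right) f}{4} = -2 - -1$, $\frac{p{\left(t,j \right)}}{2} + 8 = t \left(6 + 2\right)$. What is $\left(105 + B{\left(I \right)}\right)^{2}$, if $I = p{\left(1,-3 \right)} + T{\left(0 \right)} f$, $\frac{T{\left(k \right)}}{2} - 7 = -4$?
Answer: $16641$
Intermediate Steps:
$p{\left(t,j \right)} = -16 + 16 t$ ($p{\left(t,j \right)} = -16 + 2 t \left(6 + 2\right) = -16 + 2 t 8 = -16 + 2 \cdot 8 t = -16 + 16 t$)
$T{\left(k \right)} = 6$ ($T{\left(k \right)} = 14 + 2 \left(-4\right) = 14 - 8 = 6$)
$f = 4$ ($f = - 4 \left(-2 - -1\right) = - 4 \left(-2 + 1\right) = \left(-4\right) \left(-1\right) = 4$)
$I = 24$ ($I = \left(-16 + 16 \cdot 1\right) + 6 \cdot 4 = \left(-16 + 16\right) + 24 = 0 + 24 = 24$)
$\left(105 + B{\left(I \right)}\right)^{2} = \left(105 + 24\right)^{2} = 129^{2} = 16641$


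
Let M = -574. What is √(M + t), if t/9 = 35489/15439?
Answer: I*√131888969815/15439 ≈ 23.523*I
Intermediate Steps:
t = 319401/15439 (t = 9*(35489/15439) = 319401/15439 ≈ 20.688)
√(M + t) = √(-574 + 319401/15439) = √(-8542585/15439) = I*√131888969815/15439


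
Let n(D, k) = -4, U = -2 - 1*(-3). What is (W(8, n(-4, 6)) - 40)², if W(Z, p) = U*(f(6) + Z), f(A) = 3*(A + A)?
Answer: 16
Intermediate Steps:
U = 1 (U = -2 + 3 = 1)
f(A) = 6*A (f(A) = 3*(2*A) = 6*A)
W(Z, p) = 36 + Z (W(Z, p) = 1*(6*6 + Z) = 1*(36 + Z) = 36 + Z)
(W(8, n(-4, 6)) - 40)² = ((36 + 8) - 40)² = (44 - 40)² = 4² = 16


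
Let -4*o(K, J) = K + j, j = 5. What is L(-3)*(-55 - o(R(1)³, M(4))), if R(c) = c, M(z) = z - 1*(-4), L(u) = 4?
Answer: -214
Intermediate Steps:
M(z) = 4 + z (M(z) = z + 4 = 4 + z)
o(K, J) = -5/4 - K/4 (o(K, J) = -(K + 5)/4 = -(5 + K)/4 = -5/4 - K/4)
L(-3)*(-55 - o(R(1)³, M(4))) = 4*(-55 - (-5/4 - ¼*1³)) = 4*(-55 - (-5/4 - ¼*1)) = 4*(-55 - (-5/4 - ¼)) = 4*(-55 - 1*(-3/2)) = 4*(-55 + 3/2) = 4*(-107/2) = -214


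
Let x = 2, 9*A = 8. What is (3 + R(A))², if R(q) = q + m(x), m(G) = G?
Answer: 2809/81 ≈ 34.679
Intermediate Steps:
A = 8/9 (A = (⅑)*8 = 8/9 ≈ 0.88889)
R(q) = 2 + q (R(q) = q + 2 = 2 + q)
(3 + R(A))² = (3 + (2 + 8/9))² = (3 + 26/9)² = (53/9)² = 2809/81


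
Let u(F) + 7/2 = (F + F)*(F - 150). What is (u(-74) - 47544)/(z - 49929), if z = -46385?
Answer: 28791/192628 ≈ 0.14946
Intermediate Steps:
u(F) = -7/2 + 2*F*(-150 + F) (u(F) = -7/2 + (F + F)*(F - 150) = -7/2 + (2*F)*(-150 + F) = -7/2 + 2*F*(-150 + F))
(u(-74) - 47544)/(z - 49929) = ((-7/2 - 300*(-74) + 2*(-74)²) - 47544)/(-46385 - 49929) = ((-7/2 + 22200 + 2*5476) - 47544)/(-96314) = ((-7/2 + 22200 + 10952) - 47544)*(-1/96314) = (66297/2 - 47544)*(-1/96314) = -28791/2*(-1/96314) = 28791/192628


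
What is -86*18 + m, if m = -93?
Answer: -1641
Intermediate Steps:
-86*18 + m = -86*18 - 93 = -1548 - 93 = -1641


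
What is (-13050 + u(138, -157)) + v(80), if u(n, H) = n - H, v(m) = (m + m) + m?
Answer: -12515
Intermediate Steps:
v(m) = 3*m (v(m) = 2*m + m = 3*m)
(-13050 + u(138, -157)) + v(80) = (-13050 + (138 - 1*(-157))) + 3*80 = (-13050 + (138 + 157)) + 240 = (-13050 + 295) + 240 = -12755 + 240 = -12515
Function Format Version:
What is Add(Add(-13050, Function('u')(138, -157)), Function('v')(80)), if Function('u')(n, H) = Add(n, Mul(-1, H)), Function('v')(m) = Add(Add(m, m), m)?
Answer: -12515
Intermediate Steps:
Function('v')(m) = Mul(3, m) (Function('v')(m) = Add(Mul(2, m), m) = Mul(3, m))
Add(Add(-13050, Function('u')(138, -157)), Function('v')(80)) = Add(Add(-13050, Add(138, Mul(-1, -157))), Mul(3, 80)) = Add(Add(-13050, Add(138, 157)), 240) = Add(Add(-13050, 295), 240) = Add(-12755, 240) = -12515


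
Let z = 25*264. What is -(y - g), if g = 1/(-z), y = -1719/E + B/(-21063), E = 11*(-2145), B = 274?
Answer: -132522521/2208806600 ≈ -0.059997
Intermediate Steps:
E = -23595
z = 6600
y = 9914089/165660495 (y = -1719/(-23595) + 274/(-21063) = -1719*(-1/23595) + 274*(-1/21063) = 573/7865 - 274/21063 = 9914089/165660495 ≈ 0.059846)
g = -1/6600 (g = 1/(-1*6600) = 1/(-6600) = -1/6600 ≈ -0.00015152)
-(y - g) = -(9914089/165660495 - 1*(-1/6600)) = -(9914089/165660495 + 1/6600) = -1*132522521/2208806600 = -132522521/2208806600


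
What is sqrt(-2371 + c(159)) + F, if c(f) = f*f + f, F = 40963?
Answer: 40963 + sqrt(23069) ≈ 41115.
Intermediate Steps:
c(f) = f + f**2 (c(f) = f**2 + f = f + f**2)
sqrt(-2371 + c(159)) + F = sqrt(-2371 + 159*(1 + 159)) + 40963 = sqrt(-2371 + 159*160) + 40963 = sqrt(-2371 + 25440) + 40963 = sqrt(23069) + 40963 = 40963 + sqrt(23069)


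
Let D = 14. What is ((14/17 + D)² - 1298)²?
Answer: 97105777924/83521 ≈ 1.1627e+6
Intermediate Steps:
((14/17 + D)² - 1298)² = ((14/17 + 14)² - 1298)² = ((252/17)² - 1298)² = (63504/289 - 1298)² = (-311618/289)² = 97105777924/83521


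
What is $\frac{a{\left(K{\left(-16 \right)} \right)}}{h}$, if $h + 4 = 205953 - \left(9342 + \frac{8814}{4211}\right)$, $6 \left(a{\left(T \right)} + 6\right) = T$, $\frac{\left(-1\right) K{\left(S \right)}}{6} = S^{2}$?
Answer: $- \frac{1103282}{827903263} \approx -0.0013326$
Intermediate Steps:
$K{\left(S \right)} = - 6 S^{2}$
$a{\left(T \right)} = -6 + \frac{T}{6}$
$h = \frac{827903263}{4211}$ ($h = -4 + \left(205953 - \left(9342 + \frac{8814}{4211}\right)\right) = -4 + \left(205953 + \left(\left(44070 \left(- \frac{1}{21055}\right) + 145734\right) - 155076\right)\right) = -4 + \left(205953 + \left(\left(- \frac{8814}{4211} + 145734\right) - 155076\right)\right) = -4 + \left(205953 + \left(\frac{613677060}{4211} - 155076\right)\right) = -4 + \left(205953 - \frac{39347976}{4211}\right) = -4 + \frac{827920107}{4211} = \frac{827903263}{4211} \approx 1.9661 \cdot 10^{5}$)
$\frac{a{\left(K{\left(-16 \right)} \right)}}{h} = \frac{-6 + \frac{\left(-6\right) \left(-16\right)^{2}}{6}}{\frac{827903263}{4211}} = \left(-6 + \frac{\left(-6\right) 256}{6}\right) \frac{4211}{827903263} = \left(-6 + \frac{1}{6} \left(-1536\right)\right) \frac{4211}{827903263} = \left(-6 - 256\right) \frac{4211}{827903263} = \left(-262\right) \frac{4211}{827903263} = - \frac{1103282}{827903263}$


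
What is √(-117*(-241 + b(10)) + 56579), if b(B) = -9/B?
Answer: √8488130/10 ≈ 291.34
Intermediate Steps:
√(-117*(-241 + b(10)) + 56579) = √(-117*(-241 - 9/10) + 56579) = √(-117*(-2419/10) + 56579) = √(283023/10 + 56579) = √(848813/10) = √8488130/10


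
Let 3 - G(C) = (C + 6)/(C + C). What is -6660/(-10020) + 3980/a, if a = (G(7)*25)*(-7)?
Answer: -249769/24215 ≈ -10.315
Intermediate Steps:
G(C) = 3 - (6 + C)/(2*C) (G(C) = 3 - (C + 6)/(C + C) = 3 - (6 + C)/(2*C))
a = -725/2 (a = ((5/2 - 3/7)*25)*(-7) = ((29/14)*25)*(-7) = (725/14)*(-7) = -725/2 ≈ -362.50)
-6660/(-10020) + 3980/a = -6660/(-10020) + 3980/(-725/2) = -6660*(-1/10020) + 3980*(-2/725) = 111/167 - 1592/145 = -249769/24215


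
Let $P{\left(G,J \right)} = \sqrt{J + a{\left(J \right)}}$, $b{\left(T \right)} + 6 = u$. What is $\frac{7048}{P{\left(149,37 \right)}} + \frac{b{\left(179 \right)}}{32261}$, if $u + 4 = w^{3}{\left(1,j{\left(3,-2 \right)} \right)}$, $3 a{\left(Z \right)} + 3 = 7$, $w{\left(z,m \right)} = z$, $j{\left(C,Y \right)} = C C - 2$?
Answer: $- \frac{9}{32261} + \frac{7048 \sqrt{345}}{115} \approx 1138.4$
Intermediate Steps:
$j{\left(C,Y \right)} = -2 + C^{2}$ ($j{\left(C,Y \right)} = C^{2} - 2 = -2 + C^{2}$)
$a{\left(Z \right)} = \frac{4}{3}$ ($a{\left(Z \right)} = -1 + \frac{1}{3} \cdot 7 = -1 + \frac{7}{3} = \frac{4}{3}$)
$u = -3$ ($u = -4 + 1^{3} = -4 + 1 = -3$)
$b{\left(T \right)} = -9$ ($b{\left(T \right)} = -6 - 3 = -9$)
$P{\left(G,J \right)} = \sqrt{\frac{4}{3} + J}$ ($P{\left(G,J \right)} = \sqrt{J + \frac{4}{3}} = \sqrt{\frac{4}{3} + J}$)
$\frac{7048}{P{\left(149,37 \right)}} + \frac{b{\left(179 \right)}}{32261} = \frac{7048}{\frac{1}{3} \sqrt{12 + 9 \cdot 37}} - \frac{9}{32261} = \frac{7048}{\frac{1}{3} \sqrt{12 + 333}} - \frac{9}{32261} = \frac{7048}{\frac{1}{3} \sqrt{345}} - \frac{9}{32261} = 7048 \frac{\sqrt{345}}{115} - \frac{9}{32261} = \frac{7048 \sqrt{345}}{115} - \frac{9}{32261} = - \frac{9}{32261} + \frac{7048 \sqrt{345}}{115}$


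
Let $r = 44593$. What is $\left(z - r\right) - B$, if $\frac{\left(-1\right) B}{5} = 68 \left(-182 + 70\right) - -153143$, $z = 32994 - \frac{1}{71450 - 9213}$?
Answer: $\frac{44563932531}{62237} \approx 7.1604 \cdot 10^{5}$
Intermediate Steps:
$z = \frac{2053447577}{62237}$ ($z = 32994 - \frac{1}{62237} = \frac{2053447577}{62237} \approx 32994.0$)
$B = -727635$ ($B = - 5 \left(68 \left(-182 + 70\right) - -153143\right) = - 5 \left(68 \left(-112\right) + 153143\right) = - 5 \left(-7616 + 153143\right) = \left(-5\right) 145527 = -727635$)
$\left(z - r\right) - B = \left(\frac{2053447577}{62237} - 44593\right) - -727635 = \left(\frac{2053447577}{62237} - 44593\right) + 727635 = - \frac{721886964}{62237} + 727635 = \frac{44563932531}{62237}$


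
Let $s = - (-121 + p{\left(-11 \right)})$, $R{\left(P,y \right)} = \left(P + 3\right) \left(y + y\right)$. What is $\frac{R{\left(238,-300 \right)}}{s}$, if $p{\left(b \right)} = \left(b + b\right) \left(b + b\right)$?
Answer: $\frac{48200}{121} \approx 398.35$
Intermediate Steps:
$p{\left(b \right)} = 4 b^{2}$ ($p{\left(b \right)} = 2 b 2 b = 4 b^{2}$)
$R{\left(P,y \right)} = 2 y \left(3 + P\right)$ ($R{\left(P,y \right)} = \left(3 + P\right) 2 y = 2 y \left(3 + P\right)$)
$s = -363$ ($s = - (-121 + 4 \left(-11\right)^{2}) = - (-121 + 4 \cdot 121) = - (-121 + 484) = \left(-1\right) 363 = -363$)
$\frac{R{\left(238,-300 \right)}}{s} = \frac{2 \left(-300\right) \left(3 + 238\right)}{-363} = 2 \left(-300\right) 241 \left(- \frac{1}{363}\right) = \left(-144600\right) \left(- \frac{1}{363}\right) = \frac{48200}{121}$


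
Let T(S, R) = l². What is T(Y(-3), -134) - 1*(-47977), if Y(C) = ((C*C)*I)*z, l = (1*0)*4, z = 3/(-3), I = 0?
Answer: 47977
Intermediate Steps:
z = -1 (z = 3*(-⅓) = -1)
l = 0 (l = 0*4 = 0)
Y(C) = 0 (Y(C) = ((C*C)*0)*(-1) = (C²*0)*(-1) = 0*(-1) = 0)
T(S, R) = 0 (T(S, R) = 0² = 0)
T(Y(-3), -134) - 1*(-47977) = 0 - 1*(-47977) = 0 + 47977 = 47977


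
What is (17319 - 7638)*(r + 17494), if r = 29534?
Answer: 455278068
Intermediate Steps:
(17319 - 7638)*(r + 17494) = (17319 - 7638)*(29534 + 17494) = 9681*47028 = 455278068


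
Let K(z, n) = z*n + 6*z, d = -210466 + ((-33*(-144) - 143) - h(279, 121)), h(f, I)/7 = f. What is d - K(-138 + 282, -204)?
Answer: -179298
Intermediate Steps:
h(f, I) = 7*f
d = -207810 (d = -210466 + ((-33*(-144) - 143) - 7*279) = -210466 + ((4752 - 143) - 1*1953) = -210466 + (4609 - 1953) = -210466 + 2656 = -207810)
K(z, n) = 6*z + n*z (K(z, n) = n*z + 6*z = 6*z + n*z)
d - K(-138 + 282, -204) = -207810 - (-138 + 282)*(6 - 204) = -207810 - 144*(-198) = -207810 - 1*(-28512) = -207810 + 28512 = -179298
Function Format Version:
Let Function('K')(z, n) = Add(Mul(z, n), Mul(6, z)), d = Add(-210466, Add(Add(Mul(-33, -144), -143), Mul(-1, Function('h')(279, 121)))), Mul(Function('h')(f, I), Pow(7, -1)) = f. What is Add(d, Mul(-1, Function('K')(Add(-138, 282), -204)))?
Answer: -179298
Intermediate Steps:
Function('h')(f, I) = Mul(7, f)
d = -207810 (d = Add(-210466, Add(Add(Mul(-33, -144), -143), Mul(-1, Mul(7, 279)))) = Add(-210466, Add(Add(4752, -143), Mul(-1, 1953))) = Add(-210466, Add(4609, -1953)) = Add(-210466, 2656) = -207810)
Function('K')(z, n) = Add(Mul(6, z), Mul(n, z)) (Function('K')(z, n) = Add(Mul(n, z), Mul(6, z)) = Add(Mul(6, z), Mul(n, z)))
Add(d, Mul(-1, Function('K')(Add(-138, 282), -204))) = Add(-207810, Mul(-1, Mul(Add(-138, 282), Add(6, -204)))) = Add(-207810, Mul(-1, Mul(144, -198))) = Add(-207810, Mul(-1, -28512)) = Add(-207810, 28512) = -179298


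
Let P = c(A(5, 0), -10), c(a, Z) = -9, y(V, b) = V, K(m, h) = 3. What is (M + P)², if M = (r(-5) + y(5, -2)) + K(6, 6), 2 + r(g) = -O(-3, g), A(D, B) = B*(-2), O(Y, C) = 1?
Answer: 16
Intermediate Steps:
A(D, B) = -2*B
r(g) = -3 (r(g) = -2 - 1*1 = -2 - 1 = -3)
P = -9
M = 5 (M = (-3 + 5) + 3 = 2 + 3 = 5)
(M + P)² = (5 - 9)² = (-4)² = 16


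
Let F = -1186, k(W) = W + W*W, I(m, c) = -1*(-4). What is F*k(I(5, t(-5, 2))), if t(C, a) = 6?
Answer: -23720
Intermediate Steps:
I(m, c) = 4
k(W) = W + W²
F*k(I(5, t(-5, 2))) = -4744*(1 + 4) = -4744*5 = -1186*20 = -23720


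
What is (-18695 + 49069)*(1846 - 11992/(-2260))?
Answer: 31770839512/565 ≈ 5.6232e+7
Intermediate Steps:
(-18695 + 49069)*(1846 - 11992/(-2260)) = 30374*(1846 - 11992*(-1/2260)) = 30374*(1846 + 2998/565) = 30374*(1045988/565) = 31770839512/565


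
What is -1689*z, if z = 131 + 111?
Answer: -408738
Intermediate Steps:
z = 242
-1689*z = -1689*242 = -408738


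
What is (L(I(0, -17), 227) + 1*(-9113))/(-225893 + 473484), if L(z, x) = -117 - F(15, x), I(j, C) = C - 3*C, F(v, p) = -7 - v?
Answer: -9208/247591 ≈ -0.037190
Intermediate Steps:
I(j, C) = -2*C
L(z, x) = -95 (L(z, x) = -117 - (-7 - 1*15) = -117 - (-7 - 15) = -117 - 1*(-22) = -117 + 22 = -95)
(L(I(0, -17), 227) + 1*(-9113))/(-225893 + 473484) = (-95 + 1*(-9113))/(-225893 + 473484) = (-95 - 9113)/247591 = -9208*1/247591 = -9208/247591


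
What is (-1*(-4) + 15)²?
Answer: 361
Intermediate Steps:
(-1*(-4) + 15)² = (4 + 15)² = 19² = 361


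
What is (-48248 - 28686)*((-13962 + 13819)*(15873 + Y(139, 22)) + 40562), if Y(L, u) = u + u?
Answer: 171991265446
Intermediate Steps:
Y(L, u) = 2*u
(-48248 - 28686)*((-13962 + 13819)*(15873 + Y(139, 22)) + 40562) = (-48248 - 28686)*((-13962 + 13819)*(15873 + 2*22) + 40562) = -76934*(-143*(15873 + 44) + 40562) = -76934*(-143*15917 + 40562) = -76934*(-2276131 + 40562) = -76934*(-2235569) = 171991265446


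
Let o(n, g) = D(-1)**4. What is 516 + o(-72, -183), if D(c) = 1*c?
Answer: 517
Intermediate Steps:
D(c) = c
o(n, g) = 1 (o(n, g) = (-1)**4 = 1)
516 + o(-72, -183) = 516 + 1 = 517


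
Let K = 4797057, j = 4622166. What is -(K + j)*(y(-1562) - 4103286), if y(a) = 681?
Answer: 38643351375915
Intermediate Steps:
-(K + j)*(y(-1562) - 4103286) = -(4797057 + 4622166)*(681 - 4103286) = -9419223*(-4102605) = -1*(-38643351375915) = 38643351375915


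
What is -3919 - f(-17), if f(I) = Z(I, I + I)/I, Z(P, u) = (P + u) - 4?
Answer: -66678/17 ≈ -3922.2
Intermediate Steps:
Z(P, u) = -4 + P + u
f(I) = (-4 + 3*I)/I (f(I) = (-4 + I + (I + I))/I = (-4 + I + 2*I)/I = (-4 + 3*I)/I)
-3919 - f(-17) = -3919 - (3 - 4/(-17)) = -3919 - (3 - 4*(-1/17)) = -3919 - (3 + 4/17) = -3919 - 1*55/17 = -3919 - 55/17 = -66678/17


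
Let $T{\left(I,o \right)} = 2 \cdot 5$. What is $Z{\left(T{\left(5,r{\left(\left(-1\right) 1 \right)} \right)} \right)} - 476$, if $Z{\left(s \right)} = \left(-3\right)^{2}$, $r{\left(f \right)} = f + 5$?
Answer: $-467$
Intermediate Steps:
$r{\left(f \right)} = 5 + f$
$T{\left(I,o \right)} = 10$
$Z{\left(s \right)} = 9$
$Z{\left(T{\left(5,r{\left(\left(-1\right) 1 \right)} \right)} \right)} - 476 = 9 - 476 = -467$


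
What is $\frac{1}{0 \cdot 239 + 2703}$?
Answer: $\frac{1}{2703} \approx 0.00036996$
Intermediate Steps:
$\frac{1}{0 \cdot 239 + 2703} = \frac{1}{0 + 2703} = \frac{1}{2703}$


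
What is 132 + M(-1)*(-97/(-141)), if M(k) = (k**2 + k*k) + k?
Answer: 18709/141 ≈ 132.69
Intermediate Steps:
M(k) = k + 2*k**2 (M(k) = (k**2 + k**2) + k = 2*k**2 + k = k + 2*k**2)
132 + M(-1)*(-97/(-141)) = 132 + (-(1 + 2*(-1)))*(-97/(-141)) = 132 + (-(1 - 2))*(-97*(-1/141)) = 132 - 1*(-1)*(97/141) = 132 + 1*(97/141) = 132 + 97/141 = 18709/141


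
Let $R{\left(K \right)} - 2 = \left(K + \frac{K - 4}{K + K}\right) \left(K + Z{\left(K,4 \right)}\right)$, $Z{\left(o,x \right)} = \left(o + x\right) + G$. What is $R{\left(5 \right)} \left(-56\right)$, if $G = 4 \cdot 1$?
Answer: $- \frac{26264}{5} \approx -5252.8$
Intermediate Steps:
$G = 4$
$Z{\left(o,x \right)} = 4 + o + x$ ($Z{\left(o,x \right)} = \left(o + x\right) + 4 = 4 + o + x$)
$R{\left(K \right)} = 2 + \left(8 + 2 K\right) \left(K + \frac{-4 + K}{2 K}\right)$ ($R{\left(K \right)} = 2 + \left(K + \frac{K - 4}{K + K}\right) \left(K + \left(4 + K + 4\right)\right) = 2 + \left(K + \frac{-4 + K}{2 K}\right) \left(K + \left(8 + K\right)\right) = 2 + \left(K + \left(-4 + K\right) \frac{1}{2 K}\right) \left(8 + 2 K\right) = 2 + \left(K + \frac{-4 + K}{2 K}\right) \left(8 + 2 K\right) = 2 + \left(8 + 2 K\right) \left(K + \frac{-4 + K}{2 K}\right)$)
$R{\left(5 \right)} \left(-56\right) = \left(2 - \frac{16}{5} + 2 \cdot 5^{2} + 9 \cdot 5\right) \left(-56\right) = \left(2 - \frac{16}{5} + 2 \cdot 25 + 45\right) \left(-56\right) = \left(2 - \frac{16}{5} + 50 + 45\right) \left(-56\right) = \frac{469}{5} \left(-56\right) = - \frac{26264}{5}$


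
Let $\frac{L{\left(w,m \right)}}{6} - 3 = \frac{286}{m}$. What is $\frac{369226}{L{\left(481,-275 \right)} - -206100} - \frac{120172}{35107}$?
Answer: $- \frac{147580565509}{90449569479} \approx -1.6316$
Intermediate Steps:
$L{\left(w,m \right)} = 18 + \frac{1716}{m}$ ($L{\left(w,m \right)} = 18 + 6 \frac{286}{m} = 18 + \frac{1716}{m}$)
$\frac{369226}{L{\left(481,-275 \right)} - -206100} - \frac{120172}{35107} = \frac{369226}{\left(18 + \frac{1716}{-275}\right) - -206100} - \frac{120172}{35107} = \frac{369226}{\left(18 + 1716 \left(- \frac{1}{275}\right)\right) + 206100} - \frac{120172}{35107} = \frac{369226}{\left(18 - \frac{156}{25}\right) + 206100} - \frac{120172}{35107} = \frac{369226}{\frac{294}{25} + 206100} - \frac{120172}{35107} = \frac{369226}{\frac{5152794}{25}} - \frac{120172}{35107} = 369226 \cdot \frac{25}{5152794} - \frac{120172}{35107} = \frac{4615325}{2576397} - \frac{120172}{35107} = - \frac{147580565509}{90449569479}$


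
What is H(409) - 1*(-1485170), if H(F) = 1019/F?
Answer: 607435549/409 ≈ 1.4852e+6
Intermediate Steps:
H(409) - 1*(-1485170) = 1019/409 - 1*(-1485170) = 1019*(1/409) + 1485170 = 1019/409 + 1485170 = 607435549/409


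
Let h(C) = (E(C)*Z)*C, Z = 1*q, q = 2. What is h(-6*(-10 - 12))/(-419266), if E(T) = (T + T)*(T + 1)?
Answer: -4634784/209633 ≈ -22.109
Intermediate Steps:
Z = 2 (Z = 1*2 = 2)
E(T) = 2*T*(1 + T) (E(T) = (2*T)*(1 + T) = 2*T*(1 + T))
h(C) = 4*C**2*(1 + C) (h(C) = ((2*C*(1 + C))*2)*C = (4*C*(1 + C))*C = 4*C**2*(1 + C))
h(-6*(-10 - 12))/(-419266) = (4*(-6*(-10 - 12))**2*(1 - 6*(-10 - 12)))/(-419266) = (4*(-6*(-22))**2*(1 - 6*(-22)))*(-1/419266) = (4*132**2*(1 + 132))*(-1/419266) = (4*17424*133)*(-1/419266) = 9269568*(-1/419266) = -4634784/209633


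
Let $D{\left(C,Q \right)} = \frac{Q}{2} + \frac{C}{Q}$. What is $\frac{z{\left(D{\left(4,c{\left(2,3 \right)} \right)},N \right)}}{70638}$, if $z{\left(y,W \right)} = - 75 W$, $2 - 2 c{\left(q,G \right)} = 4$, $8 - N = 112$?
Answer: $\frac{1300}{11773} \approx 0.11042$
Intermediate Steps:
$N = -104$ ($N = 8 - 112 = -104$)
$c{\left(q,G \right)} = -1$ ($c{\left(q,G \right)} = 1 - 2 = -1$)
$D{\left(C,Q \right)} = \frac{Q}{2} + \frac{C}{Q}$ ($D{\left(C,Q \right)} = Q \frac{1}{2} + \frac{C}{Q} = \frac{Q}{2} + \frac{C}{Q}$)
$\frac{z{\left(D{\left(4,c{\left(2,3 \right)} \right)},N \right)}}{70638} = \frac{\left(-75\right) \left(-104\right)}{70638} = 7800 \cdot \frac{1}{70638} = \frac{1300}{11773}$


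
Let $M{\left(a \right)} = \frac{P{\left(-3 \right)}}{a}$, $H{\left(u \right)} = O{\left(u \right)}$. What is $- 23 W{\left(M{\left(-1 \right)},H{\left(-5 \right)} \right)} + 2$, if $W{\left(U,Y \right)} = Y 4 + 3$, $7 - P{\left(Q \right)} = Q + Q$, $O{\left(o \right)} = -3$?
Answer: $209$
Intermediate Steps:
$H{\left(u \right)} = -3$
$P{\left(Q \right)} = 7 - 2 Q$ ($P{\left(Q \right)} = 7 - \left(Q + Q\right) = 7 - 2 Q$)
$M{\left(a \right)} = \frac{13}{a}$ ($M{\left(a \right)} = \frac{7 - -6}{a} = \frac{7 + 6}{a} = \frac{13}{a}$)
$W{\left(U,Y \right)} = 3 + 4 Y$ ($W{\left(U,Y \right)} = 4 Y + 3 = 3 + 4 Y$)
$- 23 W{\left(M{\left(-1 \right)},H{\left(-5 \right)} \right)} + 2 = - 23 \left(3 + 4 \left(-3\right)\right) + 2 = - 23 \left(3 - 12\right) + 2 = \left(-23\right) \left(-9\right) + 2 = 207 + 2 = 209$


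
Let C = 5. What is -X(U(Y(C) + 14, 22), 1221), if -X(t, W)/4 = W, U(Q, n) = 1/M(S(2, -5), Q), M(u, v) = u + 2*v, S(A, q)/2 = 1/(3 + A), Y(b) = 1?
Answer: 4884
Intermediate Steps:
S(A, q) = 2/(3 + A)
U(Q, n) = 1/(⅖ + 2*Q) (U(Q, n) = 1/(2/(3 + 2) + 2*Q) = 1/(2/5 + 2*Q) = 1/(2*(⅕) + 2*Q) = 1/(⅖ + 2*Q))
X(t, W) = -4*W
-X(U(Y(C) + 14, 22), 1221) = -(-4)*1221 = -1*(-4884) = 4884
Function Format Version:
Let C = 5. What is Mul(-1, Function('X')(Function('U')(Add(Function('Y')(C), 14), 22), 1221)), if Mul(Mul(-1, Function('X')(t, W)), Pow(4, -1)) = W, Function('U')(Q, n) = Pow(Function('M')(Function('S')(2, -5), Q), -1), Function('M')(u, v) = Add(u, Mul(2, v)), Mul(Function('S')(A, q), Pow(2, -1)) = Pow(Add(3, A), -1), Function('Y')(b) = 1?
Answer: 4884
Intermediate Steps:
Function('S')(A, q) = Mul(2, Pow(Add(3, A), -1))
Function('U')(Q, n) = Pow(Add(Rational(2, 5), Mul(2, Q)), -1) (Function('U')(Q, n) = Pow(Add(Mul(2, Pow(Add(3, 2), -1)), Mul(2, Q)), -1) = Pow(Add(Mul(2, Pow(5, -1)), Mul(2, Q)), -1) = Pow(Add(Mul(2, Rational(1, 5)), Mul(2, Q)), -1) = Pow(Add(Rational(2, 5), Mul(2, Q)), -1))
Function('X')(t, W) = Mul(-4, W)
Mul(-1, Function('X')(Function('U')(Add(Function('Y')(C), 14), 22), 1221)) = Mul(-1, Mul(-4, 1221)) = Mul(-1, -4884) = 4884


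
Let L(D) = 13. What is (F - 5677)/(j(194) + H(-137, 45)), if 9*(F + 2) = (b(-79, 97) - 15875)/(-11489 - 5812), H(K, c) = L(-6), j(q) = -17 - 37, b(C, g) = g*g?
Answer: 884264945/6384069 ≈ 138.51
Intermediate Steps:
b(C, g) = g²
j(q) = -54
H(K, c) = 13
F = -304952/155709 (F = -2 + ((97² - 15875)/(-11489 - 5812))/9 = -2 + ((9409 - 15875)/(-17301))/9 = -2 + (-6466*(-1/17301))/9 = -2 + (⅑)*(6466/17301) = -2 + 6466/155709 = -304952/155709 ≈ -1.9585)
(F - 5677)/(j(194) + H(-137, 45)) = (-304952/155709 - 5677)/(-54 + 13) = -884264945/155709/(-41) = -884264945/155709*(-1/41) = 884264945/6384069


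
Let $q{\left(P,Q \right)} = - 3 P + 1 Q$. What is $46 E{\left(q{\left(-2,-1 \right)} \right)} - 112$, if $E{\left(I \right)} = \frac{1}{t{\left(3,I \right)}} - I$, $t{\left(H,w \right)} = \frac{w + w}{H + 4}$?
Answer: $- \frac{1549}{5} \approx -309.8$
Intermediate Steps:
$t{\left(H,w \right)} = \frac{2 w}{4 + H}$
$q{\left(P,Q \right)} = Q - 3 P$ ($q{\left(P,Q \right)} = - 3 P + Q = Q - 3 P$)
$E{\left(I \right)} = - I + \frac{7}{2 I}$ ($E{\left(I \right)} = \frac{1}{2 I \frac{1}{4 + 3}} - I = \frac{1}{2 I \frac{1}{7}} - I = \frac{1}{\frac{2}{7} I} - I = \frac{7}{2 I} - I = - I + \frac{7}{2 I}$)
$46 E{\left(q{\left(-2,-1 \right)} \right)} - 112 = 46 \left(- (-1 - -6) + \frac{7}{2 \left(-1 - -6\right)}\right) - 112 = 46 \left(- (-1 + 6) + \frac{7}{2 \left(-1 + 6\right)}\right) - 112 = 46 \left(\left(-1\right) 5 + \frac{7}{2 \cdot 5}\right) - 112 = 46 \left(-5 + \frac{7}{2} \cdot \frac{1}{5}\right) - 112 = 46 \left(-5 + \frac{7}{10}\right) - 112 = 46 \left(- \frac{43}{10}\right) - 112 = - \frac{989}{5} - 112 = - \frac{1549}{5}$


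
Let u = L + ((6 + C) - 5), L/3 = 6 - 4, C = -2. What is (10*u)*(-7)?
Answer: -350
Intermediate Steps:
L = 6 (L = 3*(6 - 4) = 3*2 = 6)
u = 5 (u = 6 + ((6 - 2) - 5) = 6 + (4 - 5) = 6 - 1 = 5)
(10*u)*(-7) = (10*5)*(-7) = 50*(-7) = -350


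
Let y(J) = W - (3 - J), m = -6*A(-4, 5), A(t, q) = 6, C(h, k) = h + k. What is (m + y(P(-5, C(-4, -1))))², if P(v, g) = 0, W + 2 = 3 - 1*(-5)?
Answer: 1089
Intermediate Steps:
W = 6 (W = -2 + (3 - 1*(-5)) = -2 + (3 + 5) = -2 + 8 = 6)
m = -36 (m = -6*6 = -36)
y(J) = 3 + J (y(J) = 6 - (3 - J) = 6 + (-3 + J) = 3 + J)
(m + y(P(-5, C(-4, -1))))² = (-36 + (3 + 0))² = (-36 + 3)² = (-33)² = 1089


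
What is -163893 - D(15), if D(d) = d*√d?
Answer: -163893 - 15*√15 ≈ -1.6395e+5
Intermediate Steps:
D(d) = d^(3/2)
-163893 - D(15) = -163893 - 15^(3/2) = -163893 - 15*√15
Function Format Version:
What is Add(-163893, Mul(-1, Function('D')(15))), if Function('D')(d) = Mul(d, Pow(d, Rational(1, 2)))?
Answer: Add(-163893, Mul(-15, Pow(15, Rational(1, 2)))) ≈ -1.6395e+5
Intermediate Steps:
Function('D')(d) = Pow(d, Rational(3, 2))
Add(-163893, Mul(-1, Function('D')(15))) = Add(-163893, Mul(-1, Pow(15, Rational(3, 2)))) = Add(-163893, Mul(-1, Mul(15, Pow(15, Rational(1, 2))))) = Add(-163893, Mul(-15, Pow(15, Rational(1, 2))))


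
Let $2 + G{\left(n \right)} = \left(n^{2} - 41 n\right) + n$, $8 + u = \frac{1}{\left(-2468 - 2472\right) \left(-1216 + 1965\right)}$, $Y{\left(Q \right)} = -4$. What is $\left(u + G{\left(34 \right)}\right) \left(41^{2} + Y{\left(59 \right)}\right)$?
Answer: $- \frac{102143856489}{284620} \approx -3.5888 \cdot 10^{5}$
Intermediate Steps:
$u = - \frac{29600481}{3700060}$ ($u = -8 + \frac{1}{\left(-2468 - 2472\right) \left(-1216 + 1965\right)} = -8 + \frac{1}{\left(-4940\right) 749} = -8 + \frac{1}{-3700060} = -8 - \frac{1}{3700060} = - \frac{29600481}{3700060} \approx -8.0$)
$G{\left(n \right)} = -2 + n^{2} - 40 n$ ($G{\left(n \right)} = -2 + \left(\left(n^{2} - 41 n\right) + n\right) = -2 + \left(n^{2} - 40 n\right) = -2 + n^{2} - 40 n$)
$\left(u + G{\left(34 \right)}\right) \left(41^{2} + Y{\left(59 \right)}\right) = \left(- \frac{29600481}{3700060} - \left(1362 - 1156\right)\right) \left(41^{2} - 4\right) = \left(- \frac{29600481}{3700060} - 206\right) \left(1681 - 4\right) = \left(- \frac{29600481}{3700060} - 206\right) 1677 = \left(- \frac{791812841}{3700060}\right) 1677 = - \frac{102143856489}{284620}$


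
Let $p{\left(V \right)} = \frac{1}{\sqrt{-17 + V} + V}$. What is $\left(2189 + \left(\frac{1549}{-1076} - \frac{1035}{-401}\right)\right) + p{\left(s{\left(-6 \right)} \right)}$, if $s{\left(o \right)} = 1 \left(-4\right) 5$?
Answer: $\frac{412953519055}{188555012} - \frac{i \sqrt{37}}{437} \approx 2190.1 - 0.013919 i$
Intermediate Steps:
$s{\left(o \right)} = -20$ ($s{\left(o \right)} = \left(-4\right) 5 = -20$)
$p{\left(V \right)} = \frac{1}{V + \sqrt{-17 + V}}$
$\left(2189 + \left(\frac{1549}{-1076} - \frac{1035}{-401}\right)\right) + p{\left(s{\left(-6 \right)} \right)} = \left(2189 + \left(\frac{1549}{-1076} - \frac{1035}{-401}\right)\right) + \frac{1}{-20 + \sqrt{-17 - 20}} = \left(2189 + \left(1549 \left(- \frac{1}{1076}\right) - - \frac{1035}{401}\right)\right) + \frac{1}{-20 + \sqrt{-37}} = \left(2189 + \left(- \frac{1549}{1076} + \frac{1035}{401}\right)\right) + \frac{1}{-20 + i \sqrt{37}} = \left(2189 + \frac{492511}{431476}\right) + \frac{1}{-20 + i \sqrt{37}} = \frac{944993475}{431476} + \frac{1}{-20 + i \sqrt{37}}$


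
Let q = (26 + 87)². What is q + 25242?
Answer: 38011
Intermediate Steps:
q = 12769 (q = 113² = 12769)
q + 25242 = 12769 + 25242 = 38011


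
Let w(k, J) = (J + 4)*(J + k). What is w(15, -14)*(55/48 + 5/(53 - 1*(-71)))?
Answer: -8825/744 ≈ -11.862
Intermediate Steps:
w(k, J) = (4 + J)*(J + k)
w(15, -14)*(55/48 + 5/(53 - 1*(-71))) = ((-14)² + 4*(-14) + 4*15 - 14*15)*(55/48 + 5/(53 - 1*(-71))) = (196 - 56 + 60 - 210)*(55*(1/48) + 5/(53 + 71)) = -10*(55/48 + 5/124) = -10*1765/1488 = -8825/744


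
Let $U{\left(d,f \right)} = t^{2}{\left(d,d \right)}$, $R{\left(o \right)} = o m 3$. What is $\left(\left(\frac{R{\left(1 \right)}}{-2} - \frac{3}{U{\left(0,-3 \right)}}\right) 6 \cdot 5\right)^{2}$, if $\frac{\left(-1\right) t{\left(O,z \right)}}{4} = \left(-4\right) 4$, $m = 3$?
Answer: $\frac{76466075625}{4194304} \approx 18231.0$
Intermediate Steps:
$t{\left(O,z \right)} = 64$ ($t{\left(O,z \right)} = - 4 \left(\left(-4\right) 4\right) = \left(-4\right) \left(-16\right) = 64$)
$R{\left(o \right)} = 9 o$ ($R{\left(o \right)} = o 3 \cdot 3 = 3 o 3 = 9 o$)
$U{\left(d,f \right)} = 4096$ ($U{\left(d,f \right)} = 64^{2} = 4096$)
$\left(\left(\frac{R{\left(1 \right)}}{-2} - \frac{3}{U{\left(0,-3 \right)}}\right) 6 \cdot 5\right)^{2} = \left(\left(\frac{9 \cdot 1}{-2} - \frac{3}{4096}\right) 6 \cdot 5\right)^{2} = \left(\left(9 \left(- \frac{1}{2}\right) - \frac{3}{4096}\right) 6 \cdot 5\right)^{2} = \left(\left(- \frac{9}{2} - \frac{3}{4096}\right) 6 \cdot 5\right)^{2} = \left(\left(- \frac{18435}{4096}\right) 6 \cdot 5\right)^{2} = \left(\left(- \frac{55305}{2048}\right) 5\right)^{2} = \left(- \frac{276525}{2048}\right)^{2} = \frac{76466075625}{4194304}$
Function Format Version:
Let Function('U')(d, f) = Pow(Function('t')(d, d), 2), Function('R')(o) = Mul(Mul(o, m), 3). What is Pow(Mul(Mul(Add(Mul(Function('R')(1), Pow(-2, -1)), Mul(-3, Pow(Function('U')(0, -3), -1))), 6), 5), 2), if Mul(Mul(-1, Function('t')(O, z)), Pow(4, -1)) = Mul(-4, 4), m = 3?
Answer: Rational(76466075625, 4194304) ≈ 18231.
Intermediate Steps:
Function('t')(O, z) = 64 (Function('t')(O, z) = Mul(-4, Mul(-4, 4)) = Mul(-4, -16) = 64)
Function('R')(o) = Mul(9, o) (Function('R')(o) = Mul(Mul(o, 3), 3) = Mul(Mul(3, o), 3) = Mul(9, o))
Function('U')(d, f) = 4096 (Function('U')(d, f) = Pow(64, 2) = 4096)
Pow(Mul(Mul(Add(Mul(Function('R')(1), Pow(-2, -1)), Mul(-3, Pow(Function('U')(0, -3), -1))), 6), 5), 2) = Pow(Mul(Mul(Add(Mul(Mul(9, 1), Pow(-2, -1)), Mul(-3, Pow(4096, -1))), 6), 5), 2) = Pow(Mul(Mul(Add(Mul(9, Rational(-1, 2)), Mul(-3, Rational(1, 4096))), 6), 5), 2) = Pow(Mul(Mul(Add(Rational(-9, 2), Rational(-3, 4096)), 6), 5), 2) = Pow(Mul(Mul(Rational(-18435, 4096), 6), 5), 2) = Pow(Mul(Rational(-55305, 2048), 5), 2) = Pow(Rational(-276525, 2048), 2) = Rational(76466075625, 4194304)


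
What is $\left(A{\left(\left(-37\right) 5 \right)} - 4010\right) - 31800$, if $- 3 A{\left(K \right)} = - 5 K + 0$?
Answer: $- \frac{108355}{3} \approx -36118.0$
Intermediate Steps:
$A{\left(K \right)} = \frac{5 K}{3}$ ($A{\left(K \right)} = - \frac{- 5 K + 0}{3} = - \frac{\left(-5\right) K}{3} = \frac{5 K}{3}$)
$\left(A{\left(\left(-37\right) 5 \right)} - 4010\right) - 31800 = \left(\frac{5 \left(\left(-37\right) 5\right)}{3} - 4010\right) - 31800 = \left(\frac{5}{3} \left(-185\right) - 4010\right) - 31800 = \left(- \frac{925}{3} - 4010\right) - 31800 = - \frac{12955}{3} - 31800 = - \frac{108355}{3}$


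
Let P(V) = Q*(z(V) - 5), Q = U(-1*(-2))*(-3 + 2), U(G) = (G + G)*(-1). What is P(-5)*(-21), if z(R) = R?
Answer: 840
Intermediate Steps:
U(G) = -2*G (U(G) = (2*G)*(-1) = -2*G)
Q = 4 (Q = (-(-2)*(-2))*(-3 + 2) = -2*2*(-1) = -4*(-1) = 4)
P(V) = -20 + 4*V (P(V) = 4*(V - 5) = 4*(-5 + V) = -20 + 4*V)
P(-5)*(-21) = (-20 + 4*(-5))*(-21) = (-20 - 20)*(-21) = -40*(-21) = 840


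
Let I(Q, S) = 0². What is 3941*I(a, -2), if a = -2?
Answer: 0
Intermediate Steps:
I(Q, S) = 0
3941*I(a, -2) = 3941*0 = 0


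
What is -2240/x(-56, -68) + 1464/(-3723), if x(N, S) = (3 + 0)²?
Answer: -2784232/11169 ≈ -249.28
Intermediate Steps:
x(N, S) = 9 (x(N, S) = 3² = 9)
-2240/x(-56, -68) + 1464/(-3723) = -2240/9 + 1464/(-3723) = -2240*⅑ + 1464*(-1/3723) = -2240/9 - 488/1241 = -2784232/11169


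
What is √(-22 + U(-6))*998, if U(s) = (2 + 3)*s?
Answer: 1996*I*√13 ≈ 7196.7*I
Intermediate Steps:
U(s) = 5*s
√(-22 + U(-6))*998 = √(-22 + 5*(-6))*998 = √(-22 - 30)*998 = √(-52)*998 = (2*I*√13)*998 = 1996*I*√13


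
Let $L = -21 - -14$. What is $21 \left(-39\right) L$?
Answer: $5733$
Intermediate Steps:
$L = -7$ ($L = -21 + 14 = -7$)
$21 \left(-39\right) L = 21 \left(-39\right) \left(-7\right) = \left(-819\right) \left(-7\right) = 5733$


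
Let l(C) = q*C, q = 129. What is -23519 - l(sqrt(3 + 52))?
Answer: -23519 - 129*sqrt(55) ≈ -24476.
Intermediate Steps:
l(C) = 129*C
-23519 - l(sqrt(3 + 52)) = -23519 - 129*sqrt(3 + 52) = -23519 - 129*sqrt(55)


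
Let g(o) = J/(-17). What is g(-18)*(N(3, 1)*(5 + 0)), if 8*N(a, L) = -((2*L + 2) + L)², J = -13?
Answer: -1625/136 ≈ -11.949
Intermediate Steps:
N(a, L) = -(2 + 3*L)²/8 (N(a, L) = (-((2*L + 2) + L)²)/8 = (-((2 + 2*L) + L)²)/8 = (-(2 + 3*L)²)/8 = -(2 + 3*L)²/8)
g(o) = 13/17 (g(o) = -13/(-17) = -13*(-1/17) = 13/17)
g(-18)*(N(3, 1)*(5 + 0)) = 13*((-(2 + 3*1)²/8)*(5 + 0))/17 = 13*(-(2 + 3)²/8*5)/17 = 13*(-⅛*5²*5)/17 = 13*(-⅛*25*5)/17 = 13*(-25/8*5)/17 = (13/17)*(-125/8) = -1625/136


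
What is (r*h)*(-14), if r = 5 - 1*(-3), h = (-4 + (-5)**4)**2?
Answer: -43191792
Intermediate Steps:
h = 385641 (h = (-4 + 625)**2 = 621**2 = 385641)
r = 8 (r = 5 + 3 = 8)
(r*h)*(-14) = (8*385641)*(-14) = 3085128*(-14) = -43191792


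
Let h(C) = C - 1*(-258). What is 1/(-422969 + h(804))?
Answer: -1/421907 ≈ -2.3702e-6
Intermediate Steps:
h(C) = 258 + C (h(C) = C + 258 = 258 + C)
1/(-422969 + h(804)) = 1/(-422969 + (258 + 804)) = 1/(-422969 + 1062) = 1/(-421907) = -1/421907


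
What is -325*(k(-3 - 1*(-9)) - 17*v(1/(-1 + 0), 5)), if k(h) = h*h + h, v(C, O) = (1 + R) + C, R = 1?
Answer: -8125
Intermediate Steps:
v(C, O) = 2 + C (v(C, O) = (1 + 1) + C = 2 + C)
k(h) = h + h² (k(h) = h² + h = h + h²)
-325*(k(-3 - 1*(-9)) - 17*v(1/(-1 + 0), 5)) = -325*((-3 - 1*(-9))*(1 + (-3 - 1*(-9))) - 17*(2 + 1/(-1 + 0))) = -325*((-3 + 9)*(1 + (-3 + 9)) - 17*(2 + 1/(-1))) = -325*(6*(1 + 6) - 17*(2 - 1)) = -325*(6*7 - 17*1) = -325*(42 - 17) = -325*25 = -8125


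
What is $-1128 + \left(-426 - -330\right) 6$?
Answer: $-1704$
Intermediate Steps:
$-1128 + \left(-426 - -330\right) 6 = -1128 + \left(-426 + 330\right) 6 = -1128 - 576 = -1704$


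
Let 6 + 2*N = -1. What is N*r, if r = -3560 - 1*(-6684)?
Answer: -10934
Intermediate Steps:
N = -7/2 (N = -3 + (½)*(-1) = -3 - ½ = -7/2 ≈ -3.5000)
r = 3124 (r = -3560 + 6684 = 3124)
N*r = -7/2*3124 = -10934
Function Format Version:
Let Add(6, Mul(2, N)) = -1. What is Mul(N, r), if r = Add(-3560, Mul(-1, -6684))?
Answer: -10934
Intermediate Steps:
N = Rational(-7, 2) (N = Add(-3, Mul(Rational(1, 2), -1)) = Add(-3, Rational(-1, 2)) = Rational(-7, 2) ≈ -3.5000)
r = 3124 (r = Add(-3560, 6684) = 3124)
Mul(N, r) = Mul(Rational(-7, 2), 3124) = -10934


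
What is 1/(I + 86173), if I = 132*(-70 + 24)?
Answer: 1/80101 ≈ 1.2484e-5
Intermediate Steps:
I = -6072 (I = 132*(-46) = -6072)
1/(I + 86173) = 1/(-6072 + 86173) = 1/80101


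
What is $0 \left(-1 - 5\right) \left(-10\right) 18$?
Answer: $0$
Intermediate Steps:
$0 \left(-1 - 5\right) \left(-10\right) 18 = 0 \left(-6\right) \left(-10\right) 18 = 0 \left(-10\right) 18 = 0 \cdot 18 = 0$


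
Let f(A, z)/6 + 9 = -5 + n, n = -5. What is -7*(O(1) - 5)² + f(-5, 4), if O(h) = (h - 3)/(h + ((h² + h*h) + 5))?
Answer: -4911/16 ≈ -306.94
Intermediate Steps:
O(h) = (-3 + h)/(5 + h + 2*h²) (O(h) = (-3 + h)/(h + ((h² + h²) + 5)) = (-3 + h)/(h + (2*h² + 5)) = (-3 + h)/(h + (5 + 2*h²)) = (-3 + h)/(5 + h + 2*h²))
f(A, z) = -114 (f(A, z) = -54 + 6*(-5 - 5) = -54 + 6*(-10) = -54 - 60 = -114)
-7*(O(1) - 5)² + f(-5, 4) = -7*((-3 + 1)/(5 + 1 + 2*1²) - 5)² - 114 = -7*(-2/(5 + 1 + 2*1) - 5)² - 114 = -7*(-2/(5 + 1 + 2) - 5)² - 114 = -7*(-2/8 - 5)² - 114 = -7*((⅛)*(-2) - 5)² - 114 = -7*(-¼ - 5)² - 114 = -7*(-21/4)² - 114 = -7*441/16 - 114 = -3087/16 - 114 = -4911/16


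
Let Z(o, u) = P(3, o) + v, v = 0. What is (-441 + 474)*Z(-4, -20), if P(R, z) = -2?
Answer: -66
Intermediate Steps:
Z(o, u) = -2 (Z(o, u) = -2 + 0 = -2)
(-441 + 474)*Z(-4, -20) = (-441 + 474)*(-2) = 33*(-2) = -66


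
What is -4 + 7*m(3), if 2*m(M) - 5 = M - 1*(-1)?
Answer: 55/2 ≈ 27.500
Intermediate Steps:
m(M) = 3 + M/2 (m(M) = 5/2 + (M - 1*(-1))/2 = 5/2 + (M + 1)/2 = 5/2 + (1 + M)/2 = 5/2 + (½ + M/2) = 3 + M/2)
-4 + 7*m(3) = -4 + 7*(3 + (½)*3) = -4 + 7*(3 + 3/2) = -4 + 7*(9/2) = -4 + 63/2 = 55/2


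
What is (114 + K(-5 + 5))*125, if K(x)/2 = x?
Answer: 14250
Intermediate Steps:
K(x) = 2*x
(114 + K(-5 + 5))*125 = (114 + 2*(-5 + 5))*125 = (114 + 2*0)*125 = (114 + 0)*125 = 114*125 = 14250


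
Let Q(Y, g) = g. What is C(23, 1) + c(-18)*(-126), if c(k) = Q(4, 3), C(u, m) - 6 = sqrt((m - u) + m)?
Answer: -372 + I*sqrt(21) ≈ -372.0 + 4.5826*I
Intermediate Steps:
C(u, m) = 6 + sqrt(-u + 2*m) (C(u, m) = 6 + sqrt((m - u) + m) = 6 + sqrt(-u + 2*m))
c(k) = 3
C(23, 1) + c(-18)*(-126) = (6 + sqrt(-1*23 + 2*1)) + 3*(-126) = (6 + sqrt(-23 + 2)) - 378 = (6 + sqrt(-21)) - 378 = (6 + I*sqrt(21)) - 378 = -372 + I*sqrt(21)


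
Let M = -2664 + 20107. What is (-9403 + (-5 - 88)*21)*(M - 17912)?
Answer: 5325964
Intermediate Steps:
M = 17443
(-9403 + (-5 - 88)*21)*(M - 17912) = (-9403 + (-5 - 88)*21)*(17443 - 17912) = (-9403 - 93*21)*(-469) = (-9403 - 1953)*(-469) = -11356*(-469) = 5325964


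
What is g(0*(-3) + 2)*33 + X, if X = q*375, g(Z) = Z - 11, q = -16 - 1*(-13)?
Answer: -1422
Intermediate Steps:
q = -3 (q = -16 + 13 = -3)
g(Z) = -11 + Z
X = -1125 (X = -3*375 = -1125)
g(0*(-3) + 2)*33 + X = (-11 + (0*(-3) + 2))*33 - 1125 = (-11 + (0 + 2))*33 - 1125 = (-11 + 2)*33 - 1125 = -9*33 - 1125 = -297 - 1125 = -1422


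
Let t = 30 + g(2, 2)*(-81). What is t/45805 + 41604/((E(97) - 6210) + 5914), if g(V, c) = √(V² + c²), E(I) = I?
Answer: -381133050/1823039 - 162*√2/45805 ≈ -209.07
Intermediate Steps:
t = 30 - 162*√2 (t = 30 + √(2² + 2²)*(-81) = 30 + √(4 + 4)*(-81) = 30 + √8*(-81) = 30 + (2*√2)*(-81) = 30 - 162*√2 ≈ -199.10)
t/45805 + 41604/((E(97) - 6210) + 5914) = (30 - 162*√2)/45805 + 41604/((97 - 6210) + 5914) = (30 - 162*√2)*(1/45805) + 41604/(-6113 + 5914) = (6/9161 - 162*√2/45805) + 41604/(-199) = (6/9161 - 162*√2/45805) + 41604*(-1/199) = (6/9161 - 162*√2/45805) - 41604/199 = -381133050/1823039 - 162*√2/45805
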